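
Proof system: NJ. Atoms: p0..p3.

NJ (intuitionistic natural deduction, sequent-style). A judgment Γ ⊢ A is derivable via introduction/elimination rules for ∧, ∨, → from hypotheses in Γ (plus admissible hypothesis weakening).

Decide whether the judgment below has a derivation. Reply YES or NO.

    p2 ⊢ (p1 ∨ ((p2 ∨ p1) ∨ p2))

Derivation (root first):
[∨I₂] p2 ⊢ (p1 ∨ ((p2 ∨ p1) ∨ p2))
  [∨I₁] p2 ⊢ ((p2 ∨ p1) ∨ p2)
    [∨I₁] p2 ⊢ (p2 ∨ p1)
      [Ax] p2 ⊢ p2

Result: YES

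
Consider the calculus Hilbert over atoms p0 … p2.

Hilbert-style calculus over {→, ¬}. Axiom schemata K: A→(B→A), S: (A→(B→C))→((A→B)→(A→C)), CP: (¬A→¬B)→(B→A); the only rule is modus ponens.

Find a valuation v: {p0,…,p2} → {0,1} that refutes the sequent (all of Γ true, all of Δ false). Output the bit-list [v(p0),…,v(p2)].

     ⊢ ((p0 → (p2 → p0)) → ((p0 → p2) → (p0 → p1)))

Search for a countermodel by truth-table:
  v=000: Γ:[] Δ:[((p0 → (p2 → p0)) → ((p0 → p2) → (p0 → p1)))=T] refutes=False
  v=001: Γ:[] Δ:[((p0 → (p2 → p0)) → ((p0 → p2) → (p0 → p1)))=T] refutes=False
  v=010: Γ:[] Δ:[((p0 → (p2 → p0)) → ((p0 → p2) → (p0 → p1)))=T] refutes=False
  v=011: Γ:[] Δ:[((p0 → (p2 → p0)) → ((p0 → p2) → (p0 → p1)))=T] refutes=False
  v=100: Γ:[] Δ:[((p0 → (p2 → p0)) → ((p0 → p2) → (p0 → p1)))=T] refutes=False
  v=101: Γ:[] Δ:[((p0 → (p2 → p0)) → ((p0 → p2) → (p0 → p1)))=F] refutes=True  ← countermodel

Result: [1, 0, 1]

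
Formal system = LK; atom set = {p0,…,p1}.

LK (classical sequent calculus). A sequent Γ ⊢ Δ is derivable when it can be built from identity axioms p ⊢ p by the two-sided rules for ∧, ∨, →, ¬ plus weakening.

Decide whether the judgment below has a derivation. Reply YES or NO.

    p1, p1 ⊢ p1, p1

Derivation trace:
[WL] p1, p1 ⊢ p1, p1
  [WR] p1 ⊢ p1, p1
    [Ax] p1 ⊢ p1

Result: YES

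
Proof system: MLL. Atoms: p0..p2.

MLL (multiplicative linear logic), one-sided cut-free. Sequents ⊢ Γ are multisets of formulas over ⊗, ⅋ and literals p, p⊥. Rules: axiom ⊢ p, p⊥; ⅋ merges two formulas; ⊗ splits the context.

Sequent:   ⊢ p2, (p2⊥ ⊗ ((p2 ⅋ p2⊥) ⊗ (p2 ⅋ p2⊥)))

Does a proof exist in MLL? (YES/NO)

Derivation (root first):
[⊗]  ⊢ p2, (p2⊥ ⊗ ((p2 ⅋ p2⊥) ⊗ (p2 ⅋ p2⊥)))
  [Ax]  ⊢ p2, p2⊥
  [⊗]  ⊢ ((p2 ⅋ p2⊥) ⊗ (p2 ⅋ p2⊥))
    [⅋]  ⊢ (p2 ⅋ p2⊥)
      [Ax]  ⊢ p2, p2⊥
    [⅋]  ⊢ (p2 ⅋ p2⊥)
      [Ax]  ⊢ p2, p2⊥

Result: YES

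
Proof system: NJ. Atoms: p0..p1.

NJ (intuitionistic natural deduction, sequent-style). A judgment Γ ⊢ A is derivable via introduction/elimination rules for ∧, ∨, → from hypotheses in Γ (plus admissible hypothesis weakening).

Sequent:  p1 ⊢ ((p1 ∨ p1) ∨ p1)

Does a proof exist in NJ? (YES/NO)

Derivation trace:
[∨I₁] p1 ⊢ ((p1 ∨ p1) ∨ p1)
  [∨I₂] p1 ⊢ (p1 ∨ p1)
    [Ax] p1 ⊢ p1

Result: YES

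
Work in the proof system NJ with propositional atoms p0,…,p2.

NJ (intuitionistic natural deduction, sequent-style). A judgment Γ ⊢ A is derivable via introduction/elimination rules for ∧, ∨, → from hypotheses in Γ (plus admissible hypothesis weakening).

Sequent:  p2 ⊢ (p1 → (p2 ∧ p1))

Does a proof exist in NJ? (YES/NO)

Derivation trace:
[→I] p2 ⊢ (p1 → (p2 ∧ p1))
  [∧I] p1, p2 ⊢ (p2 ∧ p1)
    [Ax] p2 ⊢ p2
    [Ax] p1 ⊢ p1

Result: YES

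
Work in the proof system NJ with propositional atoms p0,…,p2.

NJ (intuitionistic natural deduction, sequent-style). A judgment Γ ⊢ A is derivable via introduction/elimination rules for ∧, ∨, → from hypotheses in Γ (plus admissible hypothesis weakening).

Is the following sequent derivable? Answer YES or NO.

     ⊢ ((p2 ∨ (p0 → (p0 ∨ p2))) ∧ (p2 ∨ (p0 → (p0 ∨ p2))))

Proof tree:
[∧I]  ⊢ ((p2 ∨ (p0 → (p0 ∨ p2))) ∧ (p2 ∨ (p0 → (p0 ∨ p2))))
  [∨I₂]  ⊢ (p2 ∨ (p0 → (p0 ∨ p2)))
    [→I]  ⊢ (p0 → (p0 ∨ p2))
      [∨I₁] p0 ⊢ (p0 ∨ p2)
        [Ax] p0 ⊢ p0
  [∨I₂]  ⊢ (p2 ∨ (p0 → (p0 ∨ p2)))
    [→I]  ⊢ (p0 → (p0 ∨ p2))
      [∨I₁] p0 ⊢ (p0 ∨ p2)
        [Ax] p0 ⊢ p0

Result: YES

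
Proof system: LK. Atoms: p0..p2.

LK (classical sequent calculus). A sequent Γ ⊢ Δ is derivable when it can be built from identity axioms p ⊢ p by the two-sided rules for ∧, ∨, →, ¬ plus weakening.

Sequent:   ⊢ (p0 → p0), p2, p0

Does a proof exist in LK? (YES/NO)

Derivation trace:
[WR]  ⊢ (p0 → p0), p2, p0
  [WR]  ⊢ (p0 → p0), p2
    [→R]  ⊢ (p0 → p0)
      [Ax] p0 ⊢ p0

Result: YES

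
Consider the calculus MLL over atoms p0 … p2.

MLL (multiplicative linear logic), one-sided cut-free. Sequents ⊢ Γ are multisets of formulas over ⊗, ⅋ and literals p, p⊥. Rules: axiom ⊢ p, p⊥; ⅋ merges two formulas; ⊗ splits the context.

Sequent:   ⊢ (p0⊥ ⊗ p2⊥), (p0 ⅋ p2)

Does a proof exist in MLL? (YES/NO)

Proof tree:
[⅋]  ⊢ (p0⊥ ⊗ p2⊥), (p0 ⅋ p2)
  [⊗]  ⊢ p0, p2, (p0⊥ ⊗ p2⊥)
    [Ax]  ⊢ p0, p0⊥
    [Ax]  ⊢ p2, p2⊥

Result: YES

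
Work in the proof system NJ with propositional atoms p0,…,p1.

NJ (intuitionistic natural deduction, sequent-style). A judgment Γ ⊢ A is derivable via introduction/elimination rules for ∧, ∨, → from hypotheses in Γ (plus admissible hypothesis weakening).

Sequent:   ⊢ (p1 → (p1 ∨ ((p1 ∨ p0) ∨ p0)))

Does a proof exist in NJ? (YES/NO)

Derivation trace:
[→I]  ⊢ (p1 → (p1 ∨ ((p1 ∨ p0) ∨ p0)))
  [∨I₂] p1 ⊢ (p1 ∨ ((p1 ∨ p0) ∨ p0))
    [∨I₁] p1 ⊢ ((p1 ∨ p0) ∨ p0)
      [∨I₁] p1 ⊢ (p1 ∨ p0)
        [Ax] p1 ⊢ p1

Result: YES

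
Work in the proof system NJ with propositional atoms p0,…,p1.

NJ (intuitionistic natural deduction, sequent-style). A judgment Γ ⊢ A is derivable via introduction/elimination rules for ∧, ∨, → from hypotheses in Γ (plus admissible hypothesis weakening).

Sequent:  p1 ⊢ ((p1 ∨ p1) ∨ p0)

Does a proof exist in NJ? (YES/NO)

Proof tree:
[∨I₁] p1 ⊢ ((p1 ∨ p1) ∨ p0)
  [∨I₁] p1 ⊢ (p1 ∨ p1)
    [Ax] p1 ⊢ p1

Result: YES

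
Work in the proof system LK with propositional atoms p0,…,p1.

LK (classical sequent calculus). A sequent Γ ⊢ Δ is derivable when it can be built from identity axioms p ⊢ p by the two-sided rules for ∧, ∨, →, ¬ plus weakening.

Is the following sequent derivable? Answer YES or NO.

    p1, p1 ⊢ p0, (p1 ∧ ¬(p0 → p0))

Enumerate valuations to refute Γ ⊢ Δ:
  v=00: Γ:[p1=F, p1=F] Δ:[p0=F, (p1 ∧ ¬(p0 → p0))=F] refutes=False
  v=01: Γ:[p1=T, p1=T] Δ:[p0=F, (p1 ∧ ¬(p0 → p0))=F] refutes=True  ← countermodel

Result: NO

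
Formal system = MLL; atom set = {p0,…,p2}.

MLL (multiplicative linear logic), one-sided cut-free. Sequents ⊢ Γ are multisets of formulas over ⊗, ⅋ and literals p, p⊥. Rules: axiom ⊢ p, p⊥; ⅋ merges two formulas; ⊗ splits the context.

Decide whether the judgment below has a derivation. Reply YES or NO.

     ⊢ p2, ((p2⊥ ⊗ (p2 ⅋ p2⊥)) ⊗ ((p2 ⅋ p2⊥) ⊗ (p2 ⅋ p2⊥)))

Proof tree:
[⊗]  ⊢ p2, ((p2⊥ ⊗ (p2 ⅋ p2⊥)) ⊗ ((p2 ⅋ p2⊥) ⊗ (p2 ⅋ p2⊥)))
  [⊗]  ⊢ p2, (p2⊥ ⊗ (p2 ⅋ p2⊥))
    [Ax]  ⊢ p2, p2⊥
    [⅋]  ⊢ (p2 ⅋ p2⊥)
      [Ax]  ⊢ p2, p2⊥
  [⊗]  ⊢ ((p2 ⅋ p2⊥) ⊗ (p2 ⅋ p2⊥))
    [⅋]  ⊢ (p2 ⅋ p2⊥)
      [Ax]  ⊢ p2, p2⊥
    [⅋]  ⊢ (p2 ⅋ p2⊥)
      [Ax]  ⊢ p2, p2⊥

Result: YES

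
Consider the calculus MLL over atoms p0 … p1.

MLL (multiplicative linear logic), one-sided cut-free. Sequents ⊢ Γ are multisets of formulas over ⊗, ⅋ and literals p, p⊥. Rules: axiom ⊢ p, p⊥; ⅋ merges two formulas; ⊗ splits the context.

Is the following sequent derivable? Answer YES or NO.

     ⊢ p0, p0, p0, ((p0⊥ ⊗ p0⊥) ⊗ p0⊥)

Derivation (root first):
[⊗]  ⊢ p0, p0, p0, ((p0⊥ ⊗ p0⊥) ⊗ p0⊥)
  [⊗]  ⊢ p0, p0, (p0⊥ ⊗ p0⊥)
    [Ax]  ⊢ p0, p0⊥
    [Ax]  ⊢ p0, p0⊥
  [Ax]  ⊢ p0, p0⊥

Result: YES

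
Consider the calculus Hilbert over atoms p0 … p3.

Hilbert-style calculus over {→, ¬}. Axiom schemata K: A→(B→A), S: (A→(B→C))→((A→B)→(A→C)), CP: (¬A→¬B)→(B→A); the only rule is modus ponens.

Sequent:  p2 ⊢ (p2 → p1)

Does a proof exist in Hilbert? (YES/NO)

Search for a countermodel by truth-table:
  v=0000: Γ:[p2=F] Δ:[(p2 → p1)=T] refutes=False
  v=0001: Γ:[p2=F] Δ:[(p2 → p1)=T] refutes=False
  v=0010: Γ:[p2=T] Δ:[(p2 → p1)=F] refutes=True  ← countermodel

Result: NO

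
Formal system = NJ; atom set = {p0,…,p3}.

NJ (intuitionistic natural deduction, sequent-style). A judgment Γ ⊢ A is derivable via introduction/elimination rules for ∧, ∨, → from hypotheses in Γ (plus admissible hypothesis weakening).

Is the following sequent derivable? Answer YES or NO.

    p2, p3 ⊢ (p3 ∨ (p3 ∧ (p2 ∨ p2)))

Derivation trace:
[∨I₂] p2, p3 ⊢ (p3 ∨ (p3 ∧ (p2 ∨ p2)))
  [∧I] p2, p3 ⊢ (p3 ∧ (p2 ∨ p2))
    [Ax] p3 ⊢ p3
    [∨I₂] p2 ⊢ (p2 ∨ p2)
      [Ax] p2 ⊢ p2

Result: YES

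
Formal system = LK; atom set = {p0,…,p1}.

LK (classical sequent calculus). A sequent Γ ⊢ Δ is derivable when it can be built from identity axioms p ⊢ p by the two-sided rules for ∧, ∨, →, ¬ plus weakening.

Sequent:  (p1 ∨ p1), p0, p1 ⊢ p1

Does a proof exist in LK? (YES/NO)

Proof tree:
[WL] (p1 ∨ p1), p0, p1 ⊢ p1
  [WL] (p1 ∨ p1), p0 ⊢ p1
    [∨L] (p1 ∨ p1) ⊢ p1
      [Ax] p1 ⊢ p1
      [Ax] p1 ⊢ p1

Result: YES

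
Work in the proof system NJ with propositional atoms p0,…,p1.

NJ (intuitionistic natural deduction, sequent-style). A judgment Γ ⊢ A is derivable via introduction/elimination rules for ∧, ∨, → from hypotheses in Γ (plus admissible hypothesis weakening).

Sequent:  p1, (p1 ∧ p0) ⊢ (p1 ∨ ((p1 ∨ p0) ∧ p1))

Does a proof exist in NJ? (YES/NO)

Proof tree:
[∨I₂] p1, (p1 ∧ p0) ⊢ (p1 ∨ ((p1 ∨ p0) ∧ p1))
  [∧I] p1, (p1 ∧ p0) ⊢ ((p1 ∨ p0) ∧ p1)
    [∨I₁] p1, (p1 ∧ p0) ⊢ (p1 ∨ p0)
      [Wk] p1, (p1 ∧ p0) ⊢ p1
        [Ax] p1 ⊢ p1
    [Ax] p1 ⊢ p1

Result: YES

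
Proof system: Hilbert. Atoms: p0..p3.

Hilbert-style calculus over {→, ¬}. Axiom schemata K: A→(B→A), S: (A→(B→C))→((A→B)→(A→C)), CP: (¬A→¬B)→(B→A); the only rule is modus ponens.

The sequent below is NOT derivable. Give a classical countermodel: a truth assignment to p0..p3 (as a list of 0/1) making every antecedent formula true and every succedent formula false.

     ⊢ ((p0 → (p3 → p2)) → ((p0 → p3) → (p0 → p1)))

Enumerate valuations to refute Γ ⊢ Δ:
  v=0000: Γ:[] Δ:[((p0 → (p3 → p2)) → ((p0 → p3) → (p0 → p1)))=T] refutes=False
  v=0001: Γ:[] Δ:[((p0 → (p3 → p2)) → ((p0 → p3) → (p0 → p1)))=T] refutes=False
  v=0010: Γ:[] Δ:[((p0 → (p3 → p2)) → ((p0 → p3) → (p0 → p1)))=T] refutes=False
  v=0011: Γ:[] Δ:[((p0 → (p3 → p2)) → ((p0 → p3) → (p0 → p1)))=T] refutes=False
  v=0100: Γ:[] Δ:[((p0 → (p3 → p2)) → ((p0 → p3) → (p0 → p1)))=T] refutes=False
  v=0101: Γ:[] Δ:[((p0 → (p3 → p2)) → ((p0 → p3) → (p0 → p1)))=T] refutes=False
  v=0110: Γ:[] Δ:[((p0 → (p3 → p2)) → ((p0 → p3) → (p0 → p1)))=T] refutes=False
  v=0111: Γ:[] Δ:[((p0 → (p3 → p2)) → ((p0 → p3) → (p0 → p1)))=T] refutes=False
  v=1000: Γ:[] Δ:[((p0 → (p3 → p2)) → ((p0 → p3) → (p0 → p1)))=T] refutes=False
  v=1001: Γ:[] Δ:[((p0 → (p3 → p2)) → ((p0 → p3) → (p0 → p1)))=T] refutes=False
  v=1010: Γ:[] Δ:[((p0 → (p3 → p2)) → ((p0 → p3) → (p0 → p1)))=T] refutes=False
  v=1011: Γ:[] Δ:[((p0 → (p3 → p2)) → ((p0 → p3) → (p0 → p1)))=F] refutes=True  ← countermodel

Result: [1, 0, 1, 1]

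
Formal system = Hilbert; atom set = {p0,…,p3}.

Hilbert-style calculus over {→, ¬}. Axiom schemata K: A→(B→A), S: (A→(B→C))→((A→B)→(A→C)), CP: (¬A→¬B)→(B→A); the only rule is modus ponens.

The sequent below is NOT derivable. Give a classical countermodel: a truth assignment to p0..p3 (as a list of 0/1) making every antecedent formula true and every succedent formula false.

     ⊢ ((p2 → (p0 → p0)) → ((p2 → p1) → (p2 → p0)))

Search for a countermodel by truth-table:
  v=0000: Γ:[] Δ:[((p2 → (p0 → p0)) → ((p2 → p1) → (p2 → p0)))=T] refutes=False
  v=0001: Γ:[] Δ:[((p2 → (p0 → p0)) → ((p2 → p1) → (p2 → p0)))=T] refutes=False
  v=0010: Γ:[] Δ:[((p2 → (p0 → p0)) → ((p2 → p1) → (p2 → p0)))=T] refutes=False
  v=0011: Γ:[] Δ:[((p2 → (p0 → p0)) → ((p2 → p1) → (p2 → p0)))=T] refutes=False
  v=0100: Γ:[] Δ:[((p2 → (p0 → p0)) → ((p2 → p1) → (p2 → p0)))=T] refutes=False
  v=0101: Γ:[] Δ:[((p2 → (p0 → p0)) → ((p2 → p1) → (p2 → p0)))=T] refutes=False
  v=0110: Γ:[] Δ:[((p2 → (p0 → p0)) → ((p2 → p1) → (p2 → p0)))=F] refutes=True  ← countermodel

Result: [0, 1, 1, 0]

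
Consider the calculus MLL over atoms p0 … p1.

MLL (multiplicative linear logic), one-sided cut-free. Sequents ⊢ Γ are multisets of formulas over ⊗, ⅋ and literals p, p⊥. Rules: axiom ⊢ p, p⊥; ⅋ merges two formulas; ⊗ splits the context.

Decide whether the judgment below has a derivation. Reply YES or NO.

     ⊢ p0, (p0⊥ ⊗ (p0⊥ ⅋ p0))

Derivation trace:
[⊗]  ⊢ p0, (p0⊥ ⊗ (p0⊥ ⅋ p0))
  [Ax]  ⊢ p0, p0⊥
  [⅋]  ⊢ (p0⊥ ⅋ p0)
    [Ax]  ⊢ p0, p0⊥

Result: YES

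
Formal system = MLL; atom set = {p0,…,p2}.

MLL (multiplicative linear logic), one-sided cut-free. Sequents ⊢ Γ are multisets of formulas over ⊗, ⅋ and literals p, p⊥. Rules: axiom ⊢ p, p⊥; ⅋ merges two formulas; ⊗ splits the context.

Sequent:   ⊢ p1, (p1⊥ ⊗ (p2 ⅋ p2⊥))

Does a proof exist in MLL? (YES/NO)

Proof tree:
[⊗]  ⊢ p1, (p1⊥ ⊗ (p2 ⅋ p2⊥))
  [Ax]  ⊢ p1, p1⊥
  [⅋]  ⊢ (p2 ⅋ p2⊥)
    [Ax]  ⊢ p2, p2⊥

Result: YES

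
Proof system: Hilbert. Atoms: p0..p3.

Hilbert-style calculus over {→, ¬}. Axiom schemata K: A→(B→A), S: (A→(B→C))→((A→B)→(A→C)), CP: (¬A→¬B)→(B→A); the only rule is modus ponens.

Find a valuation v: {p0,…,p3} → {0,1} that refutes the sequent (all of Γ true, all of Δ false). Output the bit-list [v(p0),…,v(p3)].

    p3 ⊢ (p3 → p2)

Search for a countermodel by truth-table:
  v=0000: Γ:[p3=F] Δ:[(p3 → p2)=T] refutes=False
  v=0001: Γ:[p3=T] Δ:[(p3 → p2)=F] refutes=True  ← countermodel

Result: [0, 0, 0, 1]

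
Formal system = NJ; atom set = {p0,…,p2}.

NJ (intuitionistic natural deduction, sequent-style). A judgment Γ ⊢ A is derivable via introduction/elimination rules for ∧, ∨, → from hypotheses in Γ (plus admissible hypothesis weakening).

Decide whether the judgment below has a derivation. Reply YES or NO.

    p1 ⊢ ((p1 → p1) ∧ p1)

Proof tree:
[∧I] p1 ⊢ ((p1 → p1) ∧ p1)
  [→I]  ⊢ (p1 → p1)
    [Ax] p1 ⊢ p1
  [Ax] p1 ⊢ p1

Result: YES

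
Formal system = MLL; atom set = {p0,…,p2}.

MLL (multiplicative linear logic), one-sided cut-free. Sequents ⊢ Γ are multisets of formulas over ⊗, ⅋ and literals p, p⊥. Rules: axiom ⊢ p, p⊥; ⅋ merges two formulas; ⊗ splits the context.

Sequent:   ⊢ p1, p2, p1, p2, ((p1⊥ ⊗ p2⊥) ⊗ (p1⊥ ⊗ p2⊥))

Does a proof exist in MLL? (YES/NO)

Proof tree:
[⊗]  ⊢ p1, p2, p1, p2, ((p1⊥ ⊗ p2⊥) ⊗ (p1⊥ ⊗ p2⊥))
  [⊗]  ⊢ p1, p2, (p1⊥ ⊗ p2⊥)
    [Ax]  ⊢ p1, p1⊥
    [Ax]  ⊢ p2, p2⊥
  [⊗]  ⊢ p1, p2, (p1⊥ ⊗ p2⊥)
    [Ax]  ⊢ p1, p1⊥
    [Ax]  ⊢ p2, p2⊥

Result: YES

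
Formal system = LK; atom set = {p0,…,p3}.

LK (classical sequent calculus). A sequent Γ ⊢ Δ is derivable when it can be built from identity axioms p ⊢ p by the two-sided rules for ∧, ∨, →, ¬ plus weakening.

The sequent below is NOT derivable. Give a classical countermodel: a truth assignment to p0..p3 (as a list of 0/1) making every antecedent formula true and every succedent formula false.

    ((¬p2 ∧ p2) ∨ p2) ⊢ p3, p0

Truth-table refutation:
  v=0000: Γ:[((¬p2 ∧ p2) ∨ p2)=F] Δ:[p3=F, p0=F] refutes=False
  v=0001: Γ:[((¬p2 ∧ p2) ∨ p2)=F] Δ:[p3=T, p0=F] refutes=False
  v=0010: Γ:[((¬p2 ∧ p2) ∨ p2)=T] Δ:[p3=F, p0=F] refutes=True  ← countermodel

Result: [0, 0, 1, 0]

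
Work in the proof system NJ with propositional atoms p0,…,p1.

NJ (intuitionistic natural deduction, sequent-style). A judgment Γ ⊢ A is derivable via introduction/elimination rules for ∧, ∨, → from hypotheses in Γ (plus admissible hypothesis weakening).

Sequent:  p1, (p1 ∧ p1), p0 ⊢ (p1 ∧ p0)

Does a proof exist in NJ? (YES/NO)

Proof tree:
[∧I] p1, (p1 ∧ p1), p0 ⊢ (p1 ∧ p0)
  [Ax] p1 ⊢ p1
  [Wk] p0, (p1 ∧ p1) ⊢ p0
    [Ax] p0 ⊢ p0

Result: YES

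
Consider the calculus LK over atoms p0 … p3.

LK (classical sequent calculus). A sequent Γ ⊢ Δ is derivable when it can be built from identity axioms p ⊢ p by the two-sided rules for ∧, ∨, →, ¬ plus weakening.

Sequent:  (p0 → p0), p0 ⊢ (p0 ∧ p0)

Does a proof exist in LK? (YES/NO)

Derivation (root first):
[∧R] (p0 → p0), p0 ⊢ (p0 ∧ p0)
  [Ax] p0 ⊢ p0
  [→L] p0, (p0 → p0) ⊢ p0
    [Ax] p0 ⊢ p0
    [Ax] p0 ⊢ p0

Result: YES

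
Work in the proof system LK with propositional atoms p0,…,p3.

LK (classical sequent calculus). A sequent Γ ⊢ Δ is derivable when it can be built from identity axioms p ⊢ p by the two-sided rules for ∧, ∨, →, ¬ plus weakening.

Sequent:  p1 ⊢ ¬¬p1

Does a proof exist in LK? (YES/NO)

Derivation (root first):
[¬R] p1 ⊢ ¬¬p1
  [¬L] p1, ¬p1 ⊢ 
    [Ax] p1 ⊢ p1

Result: YES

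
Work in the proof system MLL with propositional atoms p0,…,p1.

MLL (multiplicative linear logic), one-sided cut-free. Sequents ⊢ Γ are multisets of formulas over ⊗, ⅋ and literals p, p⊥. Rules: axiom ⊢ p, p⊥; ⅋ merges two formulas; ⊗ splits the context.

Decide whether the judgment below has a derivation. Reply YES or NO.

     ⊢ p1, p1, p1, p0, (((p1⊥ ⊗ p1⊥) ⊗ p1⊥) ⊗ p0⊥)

Derivation (root first):
[⊗]  ⊢ p1, p1, p1, p0, (((p1⊥ ⊗ p1⊥) ⊗ p1⊥) ⊗ p0⊥)
  [⊗]  ⊢ p1, p1, p1, ((p1⊥ ⊗ p1⊥) ⊗ p1⊥)
    [⊗]  ⊢ p1, p1, (p1⊥ ⊗ p1⊥)
      [Ax]  ⊢ p1, p1⊥
      [Ax]  ⊢ p1, p1⊥
    [Ax]  ⊢ p1, p1⊥
  [Ax]  ⊢ p0, p0⊥

Result: YES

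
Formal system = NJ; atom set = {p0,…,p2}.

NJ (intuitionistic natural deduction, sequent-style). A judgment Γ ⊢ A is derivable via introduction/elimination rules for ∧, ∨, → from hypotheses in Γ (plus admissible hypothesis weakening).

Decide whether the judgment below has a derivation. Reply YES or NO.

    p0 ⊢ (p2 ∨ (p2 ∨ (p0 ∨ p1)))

Derivation trace:
[∨I₂] p0 ⊢ (p2 ∨ (p2 ∨ (p0 ∨ p1)))
  [∨I₂] p0 ⊢ (p2 ∨ (p0 ∨ p1))
    [∨I₁] p0 ⊢ (p0 ∨ p1)
      [Ax] p0 ⊢ p0

Result: YES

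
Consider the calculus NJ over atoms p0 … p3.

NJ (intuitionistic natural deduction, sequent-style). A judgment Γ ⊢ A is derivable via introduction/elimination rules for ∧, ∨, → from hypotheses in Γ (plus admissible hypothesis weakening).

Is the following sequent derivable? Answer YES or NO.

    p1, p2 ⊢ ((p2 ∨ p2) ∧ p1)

Derivation (root first):
[∧I] p1, p2 ⊢ ((p2 ∨ p2) ∧ p1)
  [∨I₁] p2 ⊢ (p2 ∨ p2)
    [Ax] p2 ⊢ p2
  [Ax] p1 ⊢ p1

Result: YES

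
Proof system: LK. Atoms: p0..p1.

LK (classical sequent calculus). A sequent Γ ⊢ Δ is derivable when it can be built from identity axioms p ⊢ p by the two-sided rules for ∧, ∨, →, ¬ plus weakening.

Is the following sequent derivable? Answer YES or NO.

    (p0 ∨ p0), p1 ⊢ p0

Derivation (root first):
[WL] (p0 ∨ p0), p1 ⊢ p0
  [∨L] (p0 ∨ p0) ⊢ p0
    [Ax] p0 ⊢ p0
    [Ax] p0 ⊢ p0

Result: YES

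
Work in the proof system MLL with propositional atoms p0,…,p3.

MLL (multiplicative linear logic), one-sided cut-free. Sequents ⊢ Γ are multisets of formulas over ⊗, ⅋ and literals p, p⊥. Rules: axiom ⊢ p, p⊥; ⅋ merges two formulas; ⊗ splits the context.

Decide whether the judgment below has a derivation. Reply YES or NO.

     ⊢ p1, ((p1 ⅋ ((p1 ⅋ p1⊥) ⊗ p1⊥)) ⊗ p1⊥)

Derivation trace:
[⊗]  ⊢ p1, ((p1 ⅋ ((p1 ⅋ p1⊥) ⊗ p1⊥)) ⊗ p1⊥)
  [⅋]  ⊢ (p1 ⅋ ((p1 ⅋ p1⊥) ⊗ p1⊥))
    [⊗]  ⊢ p1, ((p1 ⅋ p1⊥) ⊗ p1⊥)
      [⅋]  ⊢ (p1 ⅋ p1⊥)
        [Ax]  ⊢ p1, p1⊥
      [Ax]  ⊢ p1, p1⊥
  [Ax]  ⊢ p1, p1⊥

Result: YES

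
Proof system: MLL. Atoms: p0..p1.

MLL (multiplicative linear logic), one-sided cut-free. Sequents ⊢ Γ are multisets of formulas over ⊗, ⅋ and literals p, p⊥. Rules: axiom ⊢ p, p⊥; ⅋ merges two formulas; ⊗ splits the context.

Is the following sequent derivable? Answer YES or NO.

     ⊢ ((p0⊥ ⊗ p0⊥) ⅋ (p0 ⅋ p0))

Derivation (root first):
[⅋]  ⊢ ((p0⊥ ⊗ p0⊥) ⅋ (p0 ⅋ p0))
  [⅋]  ⊢ (p0⊥ ⊗ p0⊥), (p0 ⅋ p0)
    [⊗]  ⊢ p0, p0, (p0⊥ ⊗ p0⊥)
      [Ax]  ⊢ p0, p0⊥
      [Ax]  ⊢ p0, p0⊥

Result: YES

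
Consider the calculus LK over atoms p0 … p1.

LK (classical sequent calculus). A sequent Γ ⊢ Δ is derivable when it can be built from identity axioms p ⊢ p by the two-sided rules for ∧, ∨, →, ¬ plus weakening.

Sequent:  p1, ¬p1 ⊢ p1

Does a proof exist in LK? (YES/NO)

Derivation trace:
[¬L] p1, ¬p1 ⊢ p1
  [WR] p1 ⊢ p1, p1
    [Ax] p1 ⊢ p1

Result: YES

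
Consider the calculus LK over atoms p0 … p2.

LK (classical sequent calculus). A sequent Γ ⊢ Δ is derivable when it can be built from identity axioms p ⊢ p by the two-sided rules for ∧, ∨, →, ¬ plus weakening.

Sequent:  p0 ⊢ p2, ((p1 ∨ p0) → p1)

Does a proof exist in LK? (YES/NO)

Search for a countermodel by truth-table:
  v=000: Γ:[p0=F] Δ:[p2=F, ((p1 ∨ p0) → p1)=T] refutes=False
  v=001: Γ:[p0=F] Δ:[p2=T, ((p1 ∨ p0) → p1)=T] refutes=False
  v=010: Γ:[p0=F] Δ:[p2=F, ((p1 ∨ p0) → p1)=T] refutes=False
  v=011: Γ:[p0=F] Δ:[p2=T, ((p1 ∨ p0) → p1)=T] refutes=False
  v=100: Γ:[p0=T] Δ:[p2=F, ((p1 ∨ p0) → p1)=F] refutes=True  ← countermodel

Result: NO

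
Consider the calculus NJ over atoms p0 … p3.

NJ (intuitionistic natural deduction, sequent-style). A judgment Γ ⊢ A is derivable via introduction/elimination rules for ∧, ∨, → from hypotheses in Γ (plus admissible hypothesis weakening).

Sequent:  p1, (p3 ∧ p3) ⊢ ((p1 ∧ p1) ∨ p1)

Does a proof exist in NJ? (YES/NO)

Proof tree:
[Wk] p1, (p3 ∧ p3) ⊢ ((p1 ∧ p1) ∨ p1)
  [∨I₁] p1 ⊢ ((p1 ∧ p1) ∨ p1)
    [∧I] p1 ⊢ (p1 ∧ p1)
      [Ax] p1 ⊢ p1
      [Ax] p1 ⊢ p1

Result: YES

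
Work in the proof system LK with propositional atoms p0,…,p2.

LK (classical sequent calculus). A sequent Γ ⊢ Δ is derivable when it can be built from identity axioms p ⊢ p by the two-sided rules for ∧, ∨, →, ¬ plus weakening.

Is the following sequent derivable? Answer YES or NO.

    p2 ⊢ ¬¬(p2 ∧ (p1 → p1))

Proof tree:
[¬R] p2 ⊢ ¬¬(p2 ∧ (p1 → p1))
  [¬L] p2, ¬(p2 ∧ (p1 → p1)) ⊢ 
    [∧R] p2 ⊢ (p2 ∧ (p1 → p1))
      [Ax] p2 ⊢ p2
      [→R]  ⊢ (p1 → p1)
        [Ax] p1 ⊢ p1

Result: YES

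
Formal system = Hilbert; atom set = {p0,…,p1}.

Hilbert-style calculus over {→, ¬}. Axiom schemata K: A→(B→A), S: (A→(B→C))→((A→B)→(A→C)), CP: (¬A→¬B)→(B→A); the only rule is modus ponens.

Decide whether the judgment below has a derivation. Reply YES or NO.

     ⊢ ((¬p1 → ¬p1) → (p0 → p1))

Search for a countermodel by truth-table:
  v=00: Γ:[] Δ:[((¬p1 → ¬p1) → (p0 → p1))=T] refutes=False
  v=01: Γ:[] Δ:[((¬p1 → ¬p1) → (p0 → p1))=T] refutes=False
  v=10: Γ:[] Δ:[((¬p1 → ¬p1) → (p0 → p1))=F] refutes=True  ← countermodel

Result: NO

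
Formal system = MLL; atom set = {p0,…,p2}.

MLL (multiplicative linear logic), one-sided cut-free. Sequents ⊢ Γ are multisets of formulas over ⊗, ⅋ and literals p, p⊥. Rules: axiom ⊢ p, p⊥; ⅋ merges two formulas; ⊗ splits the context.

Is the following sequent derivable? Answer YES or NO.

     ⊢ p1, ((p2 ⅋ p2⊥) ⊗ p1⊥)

Proof tree:
[⊗]  ⊢ p1, ((p2 ⅋ p2⊥) ⊗ p1⊥)
  [⅋]  ⊢ (p2 ⅋ p2⊥)
    [Ax]  ⊢ p2, p2⊥
  [Ax]  ⊢ p1, p1⊥

Result: YES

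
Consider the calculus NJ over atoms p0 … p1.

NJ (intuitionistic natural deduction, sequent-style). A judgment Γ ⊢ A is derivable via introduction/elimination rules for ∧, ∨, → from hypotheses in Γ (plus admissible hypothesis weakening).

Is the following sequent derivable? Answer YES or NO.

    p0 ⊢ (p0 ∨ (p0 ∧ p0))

Proof tree:
[∨I₂] p0 ⊢ (p0 ∨ (p0 ∧ p0))
  [∧I] p0 ⊢ (p0 ∧ p0)
    [Ax] p0 ⊢ p0
    [Ax] p0 ⊢ p0

Result: YES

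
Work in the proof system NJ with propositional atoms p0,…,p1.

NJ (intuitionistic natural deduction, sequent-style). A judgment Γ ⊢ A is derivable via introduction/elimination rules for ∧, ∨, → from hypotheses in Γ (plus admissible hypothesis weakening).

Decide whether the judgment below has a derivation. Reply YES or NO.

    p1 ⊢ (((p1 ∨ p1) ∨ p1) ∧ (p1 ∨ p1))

Proof tree:
[∧I] p1 ⊢ (((p1 ∨ p1) ∨ p1) ∧ (p1 ∨ p1))
  [∨I₁] p1 ⊢ ((p1 ∨ p1) ∨ p1)
    [∨I₂] p1 ⊢ (p1 ∨ p1)
      [Ax] p1 ⊢ p1
  [∨I₂] p1 ⊢ (p1 ∨ p1)
    [Ax] p1 ⊢ p1

Result: YES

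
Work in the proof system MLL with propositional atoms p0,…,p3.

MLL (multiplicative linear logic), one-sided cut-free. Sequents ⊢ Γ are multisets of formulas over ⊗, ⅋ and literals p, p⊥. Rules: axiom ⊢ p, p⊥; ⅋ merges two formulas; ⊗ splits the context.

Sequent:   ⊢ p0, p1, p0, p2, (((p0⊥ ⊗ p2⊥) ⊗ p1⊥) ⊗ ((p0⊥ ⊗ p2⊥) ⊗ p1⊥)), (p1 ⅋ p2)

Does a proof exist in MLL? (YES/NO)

Proof tree:
[⅋]  ⊢ p0, p1, p0, p2, (((p0⊥ ⊗ p2⊥) ⊗ p1⊥) ⊗ ((p0⊥ ⊗ p2⊥) ⊗ p1⊥)), (p1 ⅋ p2)
  [⊗]  ⊢ p0, p2, p1, p0, p2, p1, (((p0⊥ ⊗ p2⊥) ⊗ p1⊥) ⊗ ((p0⊥ ⊗ p2⊥) ⊗ p1⊥))
    [⊗]  ⊢ p0, p2, p1, ((p0⊥ ⊗ p2⊥) ⊗ p1⊥)
      [⊗]  ⊢ p0, p2, (p0⊥ ⊗ p2⊥)
        [Ax]  ⊢ p0, p0⊥
        [Ax]  ⊢ p2, p2⊥
      [Ax]  ⊢ p1, p1⊥
    [⊗]  ⊢ p0, p2, p1, ((p0⊥ ⊗ p2⊥) ⊗ p1⊥)
      [⊗]  ⊢ p0, p2, (p0⊥ ⊗ p2⊥)
        [Ax]  ⊢ p0, p0⊥
        [Ax]  ⊢ p2, p2⊥
      [Ax]  ⊢ p1, p1⊥

Result: YES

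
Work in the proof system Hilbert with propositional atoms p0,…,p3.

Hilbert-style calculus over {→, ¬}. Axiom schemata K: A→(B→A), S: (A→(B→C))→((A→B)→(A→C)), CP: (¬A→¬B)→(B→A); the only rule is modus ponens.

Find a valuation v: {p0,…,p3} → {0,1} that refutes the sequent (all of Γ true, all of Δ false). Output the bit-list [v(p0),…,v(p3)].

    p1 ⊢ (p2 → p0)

Search for a countermodel by truth-table:
  v=0000: Γ:[p1=F] Δ:[(p2 → p0)=T] refutes=False
  v=0001: Γ:[p1=F] Δ:[(p2 → p0)=T] refutes=False
  v=0010: Γ:[p1=F] Δ:[(p2 → p0)=F] refutes=False
  v=0011: Γ:[p1=F] Δ:[(p2 → p0)=F] refutes=False
  v=0100: Γ:[p1=T] Δ:[(p2 → p0)=T] refutes=False
  v=0101: Γ:[p1=T] Δ:[(p2 → p0)=T] refutes=False
  v=0110: Γ:[p1=T] Δ:[(p2 → p0)=F] refutes=True  ← countermodel

Result: [0, 1, 1, 0]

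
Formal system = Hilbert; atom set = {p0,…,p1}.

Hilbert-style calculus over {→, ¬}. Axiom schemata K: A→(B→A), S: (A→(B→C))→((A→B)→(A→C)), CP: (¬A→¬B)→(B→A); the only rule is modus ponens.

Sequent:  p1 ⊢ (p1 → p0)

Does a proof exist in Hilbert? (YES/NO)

Enumerate valuations to refute Γ ⊢ Δ:
  v=00: Γ:[p1=F] Δ:[(p1 → p0)=T] refutes=False
  v=01: Γ:[p1=T] Δ:[(p1 → p0)=F] refutes=True  ← countermodel

Result: NO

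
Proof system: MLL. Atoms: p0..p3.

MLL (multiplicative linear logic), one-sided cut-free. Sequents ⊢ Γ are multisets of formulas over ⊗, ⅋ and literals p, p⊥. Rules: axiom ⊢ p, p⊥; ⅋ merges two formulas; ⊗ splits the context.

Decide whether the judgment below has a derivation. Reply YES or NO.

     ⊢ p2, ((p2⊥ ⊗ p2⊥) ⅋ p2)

Proof tree:
[⅋]  ⊢ p2, ((p2⊥ ⊗ p2⊥) ⅋ p2)
  [⊗]  ⊢ p2, p2, (p2⊥ ⊗ p2⊥)
    [Ax]  ⊢ p2, p2⊥
    [Ax]  ⊢ p2, p2⊥

Result: YES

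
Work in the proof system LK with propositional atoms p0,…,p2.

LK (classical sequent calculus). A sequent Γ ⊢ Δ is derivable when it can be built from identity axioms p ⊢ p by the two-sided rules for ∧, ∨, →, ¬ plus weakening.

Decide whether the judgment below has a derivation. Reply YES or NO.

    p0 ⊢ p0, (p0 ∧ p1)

Derivation trace:
[∧R] p0 ⊢ p0, (p0 ∧ p1)
  [Ax] p0 ⊢ p0
  [WR] p0 ⊢ p0, p1
    [Ax] p0 ⊢ p0

Result: YES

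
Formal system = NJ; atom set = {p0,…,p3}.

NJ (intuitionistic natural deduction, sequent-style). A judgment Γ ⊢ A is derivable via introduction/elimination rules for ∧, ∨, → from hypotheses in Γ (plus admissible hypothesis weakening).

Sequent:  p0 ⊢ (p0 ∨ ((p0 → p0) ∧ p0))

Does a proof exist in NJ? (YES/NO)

Derivation (root first):
[∨I₂] p0 ⊢ (p0 ∨ ((p0 → p0) ∧ p0))
  [∧I] p0 ⊢ ((p0 → p0) ∧ p0)
    [→I]  ⊢ (p0 → p0)
      [Ax] p0 ⊢ p0
    [Ax] p0 ⊢ p0

Result: YES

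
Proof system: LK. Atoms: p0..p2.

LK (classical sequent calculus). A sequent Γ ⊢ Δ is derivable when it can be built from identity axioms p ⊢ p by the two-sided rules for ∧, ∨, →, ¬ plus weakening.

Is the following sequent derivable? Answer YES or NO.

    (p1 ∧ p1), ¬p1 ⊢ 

Derivation (root first):
[¬L] (p1 ∧ p1), ¬p1 ⊢ 
  [∧L] (p1 ∧ p1) ⊢ p1
    [WL] p1, p1 ⊢ p1
      [Ax] p1 ⊢ p1

Result: YES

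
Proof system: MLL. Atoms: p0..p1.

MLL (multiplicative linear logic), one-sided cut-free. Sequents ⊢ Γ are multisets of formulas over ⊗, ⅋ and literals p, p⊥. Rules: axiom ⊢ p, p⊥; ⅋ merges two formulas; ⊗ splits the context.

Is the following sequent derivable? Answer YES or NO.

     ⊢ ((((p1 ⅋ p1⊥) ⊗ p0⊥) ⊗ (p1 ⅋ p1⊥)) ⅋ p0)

Derivation trace:
[⅋]  ⊢ ((((p1 ⅋ p1⊥) ⊗ p0⊥) ⊗ (p1 ⅋ p1⊥)) ⅋ p0)
  [⊗]  ⊢ p0, (((p1 ⅋ p1⊥) ⊗ p0⊥) ⊗ (p1 ⅋ p1⊥))
    [⊗]  ⊢ p0, ((p1 ⅋ p1⊥) ⊗ p0⊥)
      [⅋]  ⊢ (p1 ⅋ p1⊥)
        [Ax]  ⊢ p1, p1⊥
      [Ax]  ⊢ p0, p0⊥
    [⅋]  ⊢ (p1 ⅋ p1⊥)
      [Ax]  ⊢ p1, p1⊥

Result: YES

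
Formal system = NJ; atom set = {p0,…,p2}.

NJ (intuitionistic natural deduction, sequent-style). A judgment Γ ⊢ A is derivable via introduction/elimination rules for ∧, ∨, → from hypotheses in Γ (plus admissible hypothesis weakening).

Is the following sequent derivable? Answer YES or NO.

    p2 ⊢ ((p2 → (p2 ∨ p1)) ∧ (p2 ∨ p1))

Derivation trace:
[∧I] p2 ⊢ ((p2 → (p2 ∨ p1)) ∧ (p2 ∨ p1))
  [→I]  ⊢ (p2 → (p2 ∨ p1))
    [∨I₁] p2 ⊢ (p2 ∨ p1)
      [Ax] p2 ⊢ p2
  [∨I₁] p2 ⊢ (p2 ∨ p1)
    [Ax] p2 ⊢ p2

Result: YES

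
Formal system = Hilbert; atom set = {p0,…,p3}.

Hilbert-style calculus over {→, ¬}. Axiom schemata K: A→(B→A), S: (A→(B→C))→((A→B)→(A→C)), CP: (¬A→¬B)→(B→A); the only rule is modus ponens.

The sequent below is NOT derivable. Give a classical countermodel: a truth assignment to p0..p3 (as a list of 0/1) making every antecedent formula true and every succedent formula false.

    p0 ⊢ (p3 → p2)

Search for a countermodel by truth-table:
  v=0000: Γ:[p0=F] Δ:[(p3 → p2)=T] refutes=False
  v=0001: Γ:[p0=F] Δ:[(p3 → p2)=F] refutes=False
  v=0010: Γ:[p0=F] Δ:[(p3 → p2)=T] refutes=False
  v=0011: Γ:[p0=F] Δ:[(p3 → p2)=T] refutes=False
  v=0100: Γ:[p0=F] Δ:[(p3 → p2)=T] refutes=False
  v=0101: Γ:[p0=F] Δ:[(p3 → p2)=F] refutes=False
  v=0110: Γ:[p0=F] Δ:[(p3 → p2)=T] refutes=False
  v=0111: Γ:[p0=F] Δ:[(p3 → p2)=T] refutes=False
  v=1000: Γ:[p0=T] Δ:[(p3 → p2)=T] refutes=False
  v=1001: Γ:[p0=T] Δ:[(p3 → p2)=F] refutes=True  ← countermodel

Result: [1, 0, 0, 1]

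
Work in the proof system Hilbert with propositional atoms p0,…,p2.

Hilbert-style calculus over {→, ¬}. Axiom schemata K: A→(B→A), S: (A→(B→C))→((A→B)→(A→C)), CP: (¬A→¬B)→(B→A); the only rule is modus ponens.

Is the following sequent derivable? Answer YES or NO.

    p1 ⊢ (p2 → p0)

Enumerate valuations to refute Γ ⊢ Δ:
  v=000: Γ:[p1=F] Δ:[(p2 → p0)=T] refutes=False
  v=001: Γ:[p1=F] Δ:[(p2 → p0)=F] refutes=False
  v=010: Γ:[p1=T] Δ:[(p2 → p0)=T] refutes=False
  v=011: Γ:[p1=T] Δ:[(p2 → p0)=F] refutes=True  ← countermodel

Result: NO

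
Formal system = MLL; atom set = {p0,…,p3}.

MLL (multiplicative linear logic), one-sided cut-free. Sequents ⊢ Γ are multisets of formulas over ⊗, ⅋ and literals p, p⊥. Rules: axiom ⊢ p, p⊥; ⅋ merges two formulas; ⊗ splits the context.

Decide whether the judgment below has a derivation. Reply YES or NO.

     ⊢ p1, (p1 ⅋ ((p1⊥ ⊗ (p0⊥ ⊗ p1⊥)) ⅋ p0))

Proof tree:
[⅋]  ⊢ p1, (p1 ⅋ ((p1⊥ ⊗ (p0⊥ ⊗ p1⊥)) ⅋ p0))
  [⅋]  ⊢ p1, p1, ((p1⊥ ⊗ (p0⊥ ⊗ p1⊥)) ⅋ p0)
    [⊗]  ⊢ p1, p0, p1, (p1⊥ ⊗ (p0⊥ ⊗ p1⊥))
      [Ax]  ⊢ p1, p1⊥
      [⊗]  ⊢ p0, p1, (p0⊥ ⊗ p1⊥)
        [Ax]  ⊢ p0, p0⊥
        [Ax]  ⊢ p1, p1⊥

Result: YES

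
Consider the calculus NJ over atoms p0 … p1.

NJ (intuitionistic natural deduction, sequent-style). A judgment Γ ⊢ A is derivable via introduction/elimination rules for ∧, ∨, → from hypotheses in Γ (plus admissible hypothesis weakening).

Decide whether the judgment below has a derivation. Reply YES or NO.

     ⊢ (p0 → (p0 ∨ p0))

Proof tree:
[→I]  ⊢ (p0 → (p0 ∨ p0))
  [∨I₁] p0 ⊢ (p0 ∨ p0)
    [Ax] p0 ⊢ p0

Result: YES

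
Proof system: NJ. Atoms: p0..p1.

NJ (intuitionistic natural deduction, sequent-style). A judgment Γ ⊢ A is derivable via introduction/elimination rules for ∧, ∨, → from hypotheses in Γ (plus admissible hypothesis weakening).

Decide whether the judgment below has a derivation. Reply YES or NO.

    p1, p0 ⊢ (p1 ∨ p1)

Derivation (root first):
[∨I₁] p1, p0 ⊢ (p1 ∨ p1)
  [Wk] p1, p0 ⊢ p1
    [Ax] p1 ⊢ p1

Result: YES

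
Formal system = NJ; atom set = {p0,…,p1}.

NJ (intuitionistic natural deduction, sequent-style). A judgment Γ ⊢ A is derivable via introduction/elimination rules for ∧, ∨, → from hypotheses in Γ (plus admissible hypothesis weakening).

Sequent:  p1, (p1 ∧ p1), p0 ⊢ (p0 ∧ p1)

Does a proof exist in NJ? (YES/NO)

Proof tree:
[∧I] p1, (p1 ∧ p1), p0 ⊢ (p0 ∧ p1)
  [Wk] p0, (p1 ∧ p1) ⊢ p0
    [Ax] p0 ⊢ p0
  [Ax] p1 ⊢ p1

Result: YES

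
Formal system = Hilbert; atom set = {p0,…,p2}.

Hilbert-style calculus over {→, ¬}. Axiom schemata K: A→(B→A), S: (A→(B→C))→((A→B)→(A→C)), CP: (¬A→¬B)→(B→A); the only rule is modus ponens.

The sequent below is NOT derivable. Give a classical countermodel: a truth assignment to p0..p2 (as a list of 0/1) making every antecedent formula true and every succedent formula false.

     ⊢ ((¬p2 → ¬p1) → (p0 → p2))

Enumerate valuations to refute Γ ⊢ Δ:
  v=000: Γ:[] Δ:[((¬p2 → ¬p1) → (p0 → p2))=T] refutes=False
  v=001: Γ:[] Δ:[((¬p2 → ¬p1) → (p0 → p2))=T] refutes=False
  v=010: Γ:[] Δ:[((¬p2 → ¬p1) → (p0 → p2))=T] refutes=False
  v=011: Γ:[] Δ:[((¬p2 → ¬p1) → (p0 → p2))=T] refutes=False
  v=100: Γ:[] Δ:[((¬p2 → ¬p1) → (p0 → p2))=F] refutes=True  ← countermodel

Result: [1, 0, 0]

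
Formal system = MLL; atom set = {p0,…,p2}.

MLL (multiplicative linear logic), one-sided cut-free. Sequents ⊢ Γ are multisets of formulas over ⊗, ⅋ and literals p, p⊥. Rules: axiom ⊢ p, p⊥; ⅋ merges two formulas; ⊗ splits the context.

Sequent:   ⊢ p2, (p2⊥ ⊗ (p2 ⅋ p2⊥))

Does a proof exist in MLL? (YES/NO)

Proof tree:
[⊗]  ⊢ p2, (p2⊥ ⊗ (p2 ⅋ p2⊥))
  [Ax]  ⊢ p2, p2⊥
  [⅋]  ⊢ (p2 ⅋ p2⊥)
    [Ax]  ⊢ p2, p2⊥

Result: YES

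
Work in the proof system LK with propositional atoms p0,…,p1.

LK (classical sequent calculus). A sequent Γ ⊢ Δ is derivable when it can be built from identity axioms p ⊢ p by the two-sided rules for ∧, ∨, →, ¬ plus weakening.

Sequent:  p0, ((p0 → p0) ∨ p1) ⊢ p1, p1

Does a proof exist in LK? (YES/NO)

Search for a countermodel by truth-table:
  v=00: Γ:[p0=F, ((p0 → p0) ∨ p1)=T] Δ:[p1=F, p1=F] refutes=False
  v=01: Γ:[p0=F, ((p0 → p0) ∨ p1)=T] Δ:[p1=T, p1=T] refutes=False
  v=10: Γ:[p0=T, ((p0 → p0) ∨ p1)=T] Δ:[p1=F, p1=F] refutes=True  ← countermodel

Result: NO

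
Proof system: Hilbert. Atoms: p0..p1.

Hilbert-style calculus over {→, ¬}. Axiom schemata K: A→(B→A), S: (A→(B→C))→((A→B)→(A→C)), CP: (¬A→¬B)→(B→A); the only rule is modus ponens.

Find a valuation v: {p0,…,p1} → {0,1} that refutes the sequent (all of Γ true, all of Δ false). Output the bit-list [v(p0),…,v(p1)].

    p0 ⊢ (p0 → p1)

Enumerate valuations to refute Γ ⊢ Δ:
  v=00: Γ:[p0=F] Δ:[(p0 → p1)=T] refutes=False
  v=01: Γ:[p0=F] Δ:[(p0 → p1)=T] refutes=False
  v=10: Γ:[p0=T] Δ:[(p0 → p1)=F] refutes=True  ← countermodel

Result: [1, 0]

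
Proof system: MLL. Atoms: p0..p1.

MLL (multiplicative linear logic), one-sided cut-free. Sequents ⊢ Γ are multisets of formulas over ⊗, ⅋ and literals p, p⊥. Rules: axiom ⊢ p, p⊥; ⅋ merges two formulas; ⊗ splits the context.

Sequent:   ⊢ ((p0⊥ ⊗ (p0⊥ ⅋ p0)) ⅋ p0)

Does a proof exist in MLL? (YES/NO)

Derivation (root first):
[⅋]  ⊢ ((p0⊥ ⊗ (p0⊥ ⅋ p0)) ⅋ p0)
  [⊗]  ⊢ p0, (p0⊥ ⊗ (p0⊥ ⅋ p0))
    [Ax]  ⊢ p0, p0⊥
    [⅋]  ⊢ (p0⊥ ⅋ p0)
      [Ax]  ⊢ p0, p0⊥

Result: YES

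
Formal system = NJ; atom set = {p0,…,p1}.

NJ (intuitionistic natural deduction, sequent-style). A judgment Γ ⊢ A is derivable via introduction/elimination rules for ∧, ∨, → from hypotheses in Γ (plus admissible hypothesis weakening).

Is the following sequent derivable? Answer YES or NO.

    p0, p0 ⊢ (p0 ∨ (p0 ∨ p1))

Proof tree:
[Wk] p0, p0 ⊢ (p0 ∨ (p0 ∨ p1))
  [∨I₂] p0 ⊢ (p0 ∨ (p0 ∨ p1))
    [∨I₁] p0 ⊢ (p0 ∨ p1)
      [Ax] p0 ⊢ p0

Result: YES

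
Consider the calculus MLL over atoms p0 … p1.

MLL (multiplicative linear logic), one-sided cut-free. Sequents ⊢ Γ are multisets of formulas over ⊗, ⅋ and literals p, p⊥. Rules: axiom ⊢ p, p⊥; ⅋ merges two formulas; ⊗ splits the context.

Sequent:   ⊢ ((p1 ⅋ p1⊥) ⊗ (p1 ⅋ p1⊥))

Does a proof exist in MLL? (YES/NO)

Derivation trace:
[⊗]  ⊢ ((p1 ⅋ p1⊥) ⊗ (p1 ⅋ p1⊥))
  [⅋]  ⊢ (p1 ⅋ p1⊥)
    [Ax]  ⊢ p1, p1⊥
  [⅋]  ⊢ (p1 ⅋ p1⊥)
    [Ax]  ⊢ p1, p1⊥

Result: YES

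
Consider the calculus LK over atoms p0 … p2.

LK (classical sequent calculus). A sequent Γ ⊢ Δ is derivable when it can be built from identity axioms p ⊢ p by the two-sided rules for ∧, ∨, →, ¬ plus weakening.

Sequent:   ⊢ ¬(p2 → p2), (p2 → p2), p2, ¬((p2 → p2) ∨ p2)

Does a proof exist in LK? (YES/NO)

Derivation trace:
[¬R]  ⊢ ¬(p2 → p2), (p2 → p2), p2, ¬((p2 → p2) ∨ p2)
  [∨L] ((p2 → p2) ∨ p2) ⊢ ¬(p2 → p2), (p2 → p2), p2
    [→R] (p2 → p2) ⊢ (p2 → p2)
      [→L] p2, (p2 → p2) ⊢ p2
        [Ax] p2 ⊢ p2
        [Ax] p2 ⊢ p2
    [¬R] p2 ⊢ p2, ¬(p2 → p2)
      [→L] p2, (p2 → p2) ⊢ p2
        [Ax] p2 ⊢ p2
        [Ax] p2 ⊢ p2

Result: YES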